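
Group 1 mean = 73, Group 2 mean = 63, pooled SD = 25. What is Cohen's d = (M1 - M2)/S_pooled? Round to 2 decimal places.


Cohen's d = (M1 - M2) / S_pooled
= (73 - 63) / 25
= 10 / 25
= 0.40


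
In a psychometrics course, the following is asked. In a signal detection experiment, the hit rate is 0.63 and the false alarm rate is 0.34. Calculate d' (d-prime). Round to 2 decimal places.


d' = z(HR) - z(FAR)
z(0.63) = 0.3319
z(0.34) = -0.4125
d' = 0.3319 - -0.4125
= 0.74


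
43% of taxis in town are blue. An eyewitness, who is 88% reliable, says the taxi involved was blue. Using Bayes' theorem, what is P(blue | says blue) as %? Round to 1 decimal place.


P(blue | says blue) = P(says blue | blue)*P(blue) / [P(says blue | blue)*P(blue) + P(says blue | not blue)*P(not blue)]
Numerator = 0.88 * 0.43 = 0.3784
False identification = 0.12 * 0.57 = 0.0684
P = 0.3784 / (0.3784 + 0.0684)
= 0.3784 / 0.4468
As percentage = 84.7


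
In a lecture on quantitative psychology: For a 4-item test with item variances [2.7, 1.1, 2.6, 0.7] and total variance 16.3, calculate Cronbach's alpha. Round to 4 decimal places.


alpha = (k/(k-1)) * (1 - sum(s_i^2)/s_total^2)
sum(item variances) = 7.1
k/(k-1) = 4/3 = 1.333333
1 - 7.1/16.3 = 1 - 0.435583 = 0.564417
alpha = 1.333333 * 0.564417
= 0.7526


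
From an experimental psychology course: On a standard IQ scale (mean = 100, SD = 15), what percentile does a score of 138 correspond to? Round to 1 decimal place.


z = (IQ - mean) / SD
z = (138 - 100) / 15 = 2.5333
Percentile = Phi(2.5333) * 100
Phi(2.5333) = 0.99435
= 99.4


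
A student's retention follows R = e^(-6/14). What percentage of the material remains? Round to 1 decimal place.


R = e^(-t/S)
-t/S = -6/14 = -0.428571
R = e^(-0.428571) = 0.651439
Percentage = 0.651439 * 100
= 65.1


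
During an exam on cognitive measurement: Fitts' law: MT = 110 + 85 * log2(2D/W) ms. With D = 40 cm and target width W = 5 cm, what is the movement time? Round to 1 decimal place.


MT = 110 + 85 * log2(2*40/5)
2D/W = 16.0
log2(16.0) = 4.0
MT = 110 + 85 * 4.0
= 450.0 ms


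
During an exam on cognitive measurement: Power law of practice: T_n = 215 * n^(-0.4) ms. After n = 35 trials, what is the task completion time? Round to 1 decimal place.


T_n = 215 * 35^(-0.4)
35^(-0.4) = 0.241197
T_n = 215 * 0.241197
= 51.9 ms


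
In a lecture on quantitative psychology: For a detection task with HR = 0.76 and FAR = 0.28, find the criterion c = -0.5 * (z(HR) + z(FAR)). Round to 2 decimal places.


c = -0.5 * (z(HR) + z(FAR))
z(0.76) = 0.7063
z(0.28) = -0.5828
c = -0.5 * (0.7063 + -0.5828)
= -0.5 * 0.1235
= -0.06


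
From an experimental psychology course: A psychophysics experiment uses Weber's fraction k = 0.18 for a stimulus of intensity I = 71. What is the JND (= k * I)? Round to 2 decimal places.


JND = k * I
JND = 0.18 * 71
= 12.78


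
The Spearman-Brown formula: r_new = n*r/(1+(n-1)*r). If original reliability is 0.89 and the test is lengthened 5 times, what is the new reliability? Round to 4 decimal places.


r_new = n*r / (1 + (n-1)*r)
Numerator = 5 * 0.89 = 4.45
Denominator = 1 + 4 * 0.89 = 4.56
r_new = 4.45 / 4.56
= 0.9759


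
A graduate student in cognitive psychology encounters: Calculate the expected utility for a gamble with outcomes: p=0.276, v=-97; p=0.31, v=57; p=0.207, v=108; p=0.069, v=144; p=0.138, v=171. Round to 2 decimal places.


EU = sum(p_i * v_i)
0.276 * -97 = -26.772
0.31 * 57 = 17.67
0.207 * 108 = 22.356
0.069 * 144 = 9.936
0.138 * 171 = 23.598
EU = -26.772 + 17.67 + 22.356 + 9.936 + 23.598
= 46.79


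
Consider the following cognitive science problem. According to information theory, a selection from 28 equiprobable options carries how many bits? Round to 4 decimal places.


H = log2(n)
H = log2(28)
= 4.8074


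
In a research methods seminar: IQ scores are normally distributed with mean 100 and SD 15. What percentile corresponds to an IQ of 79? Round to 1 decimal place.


z = (IQ - mean) / SD
z = (79 - 100) / 15 = -1.4
Percentile = Phi(-1.4) * 100
Phi(-1.4) = 0.080757
= 8.1


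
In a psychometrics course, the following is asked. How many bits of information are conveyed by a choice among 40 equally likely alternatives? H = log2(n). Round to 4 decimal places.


H = log2(n)
H = log2(40)
= 5.3219


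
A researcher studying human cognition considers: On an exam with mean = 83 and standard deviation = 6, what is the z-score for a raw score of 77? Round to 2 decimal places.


z = (X - mu) / sigma
= (77 - 83) / 6
= -6 / 6
= -1.00


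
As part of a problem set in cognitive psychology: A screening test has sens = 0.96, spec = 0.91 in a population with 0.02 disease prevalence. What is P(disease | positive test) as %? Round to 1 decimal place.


PPV = (sens * prev) / (sens * prev + (1-spec) * (1-prev))
Numerator = 0.96 * 0.02 = 0.0192
P(positive and no disease) = (1 - spec) * (1 - prev) = (1 - 0.91) * (1 - 0.02) = 0.0882
Denominator = 0.0192 + 0.0882 = 0.1074
PPV = 0.0192 / 0.1074 = 0.178771
As percentage = 17.9


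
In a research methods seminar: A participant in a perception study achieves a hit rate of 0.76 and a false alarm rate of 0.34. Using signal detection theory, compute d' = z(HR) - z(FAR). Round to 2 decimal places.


d' = z(HR) - z(FAR)
z(0.76) = 0.7063
z(0.34) = -0.4125
d' = 0.7063 - -0.4125
= 1.12


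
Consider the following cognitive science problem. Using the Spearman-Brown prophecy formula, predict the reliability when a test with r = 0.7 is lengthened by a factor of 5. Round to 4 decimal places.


r_new = n*r / (1 + (n-1)*r)
Numerator = 5 * 0.7 = 3.5
Denominator = 1 + 4 * 0.7 = 3.8
r_new = 3.5 / 3.8
= 0.9211


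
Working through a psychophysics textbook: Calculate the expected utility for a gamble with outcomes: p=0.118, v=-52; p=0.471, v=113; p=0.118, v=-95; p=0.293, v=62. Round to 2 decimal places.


EU = sum(p_i * v_i)
0.118 * -52 = -6.136
0.471 * 113 = 53.223
0.118 * -95 = -11.21
0.293 * 62 = 18.166
EU = -6.136 + 53.223 + -11.21 + 18.166
= 54.04


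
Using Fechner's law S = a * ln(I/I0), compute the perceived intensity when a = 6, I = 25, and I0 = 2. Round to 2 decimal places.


S = 6 * ln(25/2)
I/I0 = 12.5
ln(12.5) = 2.5257
S = 6 * 2.5257
= 15.15


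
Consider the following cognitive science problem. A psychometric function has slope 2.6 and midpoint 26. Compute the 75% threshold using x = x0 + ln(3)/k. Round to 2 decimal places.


At P = 0.75: 0.75 = 1/(1 + e^(-k*(x-x0)))
Solving: e^(-k*(x-x0)) = 1/3
x = x0 + ln(3)/k
ln(3) = 1.0986
x = 26 + 1.0986/2.6
= 26 + 0.4225
= 26.42


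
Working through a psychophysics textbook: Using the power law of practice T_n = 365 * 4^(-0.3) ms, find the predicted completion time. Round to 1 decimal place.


T_n = 365 * 4^(-0.3)
4^(-0.3) = 0.659754
T_n = 365 * 0.659754
= 240.8 ms


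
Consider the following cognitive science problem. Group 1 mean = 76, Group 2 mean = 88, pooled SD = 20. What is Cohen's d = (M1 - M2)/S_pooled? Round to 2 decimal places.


Cohen's d = (M1 - M2) / S_pooled
= (76 - 88) / 20
= -12 / 20
= -0.60


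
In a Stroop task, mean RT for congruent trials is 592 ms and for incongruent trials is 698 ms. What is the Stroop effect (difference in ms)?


Stroop effect = RT(incongruent) - RT(congruent)
= 698 - 592
= 106 ms


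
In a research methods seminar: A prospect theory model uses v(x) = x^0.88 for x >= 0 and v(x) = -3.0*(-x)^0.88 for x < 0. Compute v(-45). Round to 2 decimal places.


Since x = -45 < 0, use v(x) = -lambda*(-x)^alpha
(-x) = 45
45^0.88 = 28.4988
v(-45) = -3.0 * 28.4988
= -85.50


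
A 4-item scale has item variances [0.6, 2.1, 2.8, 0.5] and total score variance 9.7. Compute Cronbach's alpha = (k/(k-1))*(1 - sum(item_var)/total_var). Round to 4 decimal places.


alpha = (k/(k-1)) * (1 - sum(s_i^2)/s_total^2)
sum(item variances) = 6.0
k/(k-1) = 4/3 = 1.333333
1 - 6.0/9.7 = 1 - 0.618557 = 0.381443
alpha = 1.333333 * 0.381443
= 0.5086


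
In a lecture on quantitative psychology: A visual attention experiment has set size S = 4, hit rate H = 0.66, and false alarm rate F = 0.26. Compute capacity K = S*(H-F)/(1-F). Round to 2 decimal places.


K = S * (H - F) / (1 - F)
H - F = 0.4
1 - F = 0.74
K = 4 * 0.4 / 0.74
= 2.16


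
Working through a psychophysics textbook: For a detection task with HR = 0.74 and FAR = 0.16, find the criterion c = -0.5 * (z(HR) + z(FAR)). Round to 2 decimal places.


c = -0.5 * (z(HR) + z(FAR))
z(0.74) = 0.6433
z(0.16) = -0.9945
c = -0.5 * (0.6433 + -0.9945)
= -0.5 * -0.3512
= 0.18


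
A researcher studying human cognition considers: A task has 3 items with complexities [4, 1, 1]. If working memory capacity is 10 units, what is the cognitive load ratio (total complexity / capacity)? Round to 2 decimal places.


Total complexity = 4 + 1 + 1 = 6
Load = total / capacity = 6 / 10
= 0.60


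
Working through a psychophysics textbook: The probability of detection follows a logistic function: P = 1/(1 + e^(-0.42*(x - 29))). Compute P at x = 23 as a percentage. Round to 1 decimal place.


P(x) = 1/(1 + e^(-0.42*(23 - 29)))
Exponent = -0.42 * -6 = 2.52
e^(2.52) = 12.428597
P = 1/(1 + 12.428597) = 0.074468
Percentage = 7.4


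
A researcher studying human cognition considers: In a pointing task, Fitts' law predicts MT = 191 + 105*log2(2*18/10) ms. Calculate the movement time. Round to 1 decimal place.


MT = 191 + 105 * log2(2*18/10)
2D/W = 3.6
log2(3.6) = 1.848
MT = 191 + 105 * 1.848
= 385.0 ms


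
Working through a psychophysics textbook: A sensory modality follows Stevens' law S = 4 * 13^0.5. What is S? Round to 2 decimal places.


S = 4 * 13^0.5
13^0.5 = 3.6056
S = 4 * 3.6056
= 14.42


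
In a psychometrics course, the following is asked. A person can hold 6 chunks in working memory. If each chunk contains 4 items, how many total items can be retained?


Total items = chunks * items_per_chunk
= 6 * 4
= 24


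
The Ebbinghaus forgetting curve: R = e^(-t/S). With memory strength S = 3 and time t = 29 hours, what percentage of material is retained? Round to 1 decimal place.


R = e^(-t/S)
-t/S = -29/3 = -9.666667
R = e^(-9.666667) = 6.3e-05
Percentage = 6.3e-05 * 100
= 0.0


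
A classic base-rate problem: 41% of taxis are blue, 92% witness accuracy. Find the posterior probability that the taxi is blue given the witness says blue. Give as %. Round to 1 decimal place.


P(blue | says blue) = P(says blue | blue)*P(blue) / [P(says blue | blue)*P(blue) + P(says blue | not blue)*P(not blue)]
Numerator = 0.92 * 0.41 = 0.3772
False identification = 0.08 * 0.59 = 0.0472
P = 0.3772 / (0.3772 + 0.0472)
= 0.3772 / 0.4244
As percentage = 88.9


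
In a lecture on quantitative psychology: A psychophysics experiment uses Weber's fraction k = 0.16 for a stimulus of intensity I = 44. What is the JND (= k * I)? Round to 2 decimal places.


JND = k * I
JND = 0.16 * 44
= 7.04


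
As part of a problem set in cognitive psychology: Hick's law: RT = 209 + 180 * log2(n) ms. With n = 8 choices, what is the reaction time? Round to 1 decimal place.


RT = 209 + 180 * log2(8)
log2(8) = 3.0
RT = 209 + 180 * 3.0
= 209 + 540.0
= 749.0 ms


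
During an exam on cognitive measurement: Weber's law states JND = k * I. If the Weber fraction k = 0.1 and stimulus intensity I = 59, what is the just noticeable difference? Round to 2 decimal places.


JND = k * I
JND = 0.1 * 59
= 5.90


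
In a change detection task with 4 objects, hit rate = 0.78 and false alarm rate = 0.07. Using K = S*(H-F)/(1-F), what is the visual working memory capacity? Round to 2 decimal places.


K = S * (H - F) / (1 - F)
H - F = 0.71
1 - F = 0.93
K = 4 * 0.71 / 0.93
= 3.05


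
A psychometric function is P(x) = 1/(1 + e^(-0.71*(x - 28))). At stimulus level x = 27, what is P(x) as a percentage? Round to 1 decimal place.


P(x) = 1/(1 + e^(-0.71*(27 - 28)))
Exponent = -0.71 * -1 = 0.71
e^(0.71) = 2.033991
P = 1/(1 + 2.033991) = 0.329599
Percentage = 33.0


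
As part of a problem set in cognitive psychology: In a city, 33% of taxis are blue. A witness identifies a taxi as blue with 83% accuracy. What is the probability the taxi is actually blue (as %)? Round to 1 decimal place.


P(blue | says blue) = P(says blue | blue)*P(blue) / [P(says blue | blue)*P(blue) + P(says blue | not blue)*P(not blue)]
Numerator = 0.83 * 0.33 = 0.2739
False identification = 0.17 * 0.67 = 0.1139
P = 0.2739 / (0.2739 + 0.1139)
= 0.2739 / 0.3878
As percentage = 70.6


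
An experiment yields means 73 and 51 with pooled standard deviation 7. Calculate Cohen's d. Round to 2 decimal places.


Cohen's d = (M1 - M2) / S_pooled
= (73 - 51) / 7
= 22 / 7
= 3.14


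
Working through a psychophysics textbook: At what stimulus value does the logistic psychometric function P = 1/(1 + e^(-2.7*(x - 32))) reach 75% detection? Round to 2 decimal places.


At P = 0.75: 0.75 = 1/(1 + e^(-k*(x-x0)))
Solving: e^(-k*(x-x0)) = 1/3
x = x0 + ln(3)/k
ln(3) = 1.0986
x = 32 + 1.0986/2.7
= 32 + 0.4069
= 32.41


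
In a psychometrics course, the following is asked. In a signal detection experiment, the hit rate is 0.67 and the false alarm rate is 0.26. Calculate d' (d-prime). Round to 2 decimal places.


d' = z(HR) - z(FAR)
z(0.67) = 0.4399
z(0.26) = -0.6433
d' = 0.4399 - -0.6433
= 1.08


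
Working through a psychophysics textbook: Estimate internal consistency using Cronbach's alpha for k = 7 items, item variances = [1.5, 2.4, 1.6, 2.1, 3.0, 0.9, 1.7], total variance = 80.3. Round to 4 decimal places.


alpha = (k/(k-1)) * (1 - sum(s_i^2)/s_total^2)
sum(item variances) = 13.2
k/(k-1) = 7/6 = 1.166667
1 - 13.2/80.3 = 1 - 0.164384 = 0.835616
alpha = 1.166667 * 0.835616
= 0.9749


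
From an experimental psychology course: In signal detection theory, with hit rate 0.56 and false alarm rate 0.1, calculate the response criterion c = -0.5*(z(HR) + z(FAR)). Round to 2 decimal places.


c = -0.5 * (z(HR) + z(FAR))
z(0.56) = 0.151
z(0.1) = -1.2816
c = -0.5 * (0.151 + -1.2816)
= -0.5 * -1.1306
= 0.57


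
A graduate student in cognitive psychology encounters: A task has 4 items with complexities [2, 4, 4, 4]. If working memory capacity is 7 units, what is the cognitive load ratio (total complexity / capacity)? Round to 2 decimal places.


Total complexity = 2 + 4 + 4 + 4 = 14
Load = total / capacity = 14 / 7
= 2.00


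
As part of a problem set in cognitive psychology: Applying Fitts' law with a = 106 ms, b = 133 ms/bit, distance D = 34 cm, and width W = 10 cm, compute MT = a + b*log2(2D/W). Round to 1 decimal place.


MT = 106 + 133 * log2(2*34/10)
2D/W = 6.8
log2(6.8) = 2.7655
MT = 106 + 133 * 2.7655
= 473.8 ms


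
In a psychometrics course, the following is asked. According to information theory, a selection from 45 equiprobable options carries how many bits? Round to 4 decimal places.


H = log2(n)
H = log2(45)
= 5.4919


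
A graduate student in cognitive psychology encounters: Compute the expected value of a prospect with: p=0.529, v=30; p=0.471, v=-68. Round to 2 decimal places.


EU = sum(p_i * v_i)
0.529 * 30 = 15.87
0.471 * -68 = -32.028
EU = 15.87 + -32.028
= -16.16


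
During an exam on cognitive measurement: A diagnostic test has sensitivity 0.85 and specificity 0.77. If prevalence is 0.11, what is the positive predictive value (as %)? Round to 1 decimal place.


PPV = (sens * prev) / (sens * prev + (1-spec) * (1-prev))
Numerator = 0.85 * 0.11 = 0.0935
P(positive and no disease) = (1 - spec) * (1 - prev) = (1 - 0.77) * (1 - 0.11) = 0.2047
Denominator = 0.0935 + 0.2047 = 0.2982
PPV = 0.0935 / 0.2982 = 0.313548
As percentage = 31.4


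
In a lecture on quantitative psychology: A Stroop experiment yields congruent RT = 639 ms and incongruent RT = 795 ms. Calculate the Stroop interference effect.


Stroop effect = RT(incongruent) - RT(congruent)
= 795 - 639
= 156 ms


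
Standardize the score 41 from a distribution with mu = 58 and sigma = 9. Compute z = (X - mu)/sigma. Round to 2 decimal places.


z = (X - mu) / sigma
= (41 - 58) / 9
= -17 / 9
= -1.89


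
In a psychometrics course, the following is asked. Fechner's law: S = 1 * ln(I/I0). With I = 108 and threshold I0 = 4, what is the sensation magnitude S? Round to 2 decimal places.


S = 1 * ln(108/4)
I/I0 = 27.0
ln(27.0) = 3.2958
S = 1 * 3.2958
= 3.30


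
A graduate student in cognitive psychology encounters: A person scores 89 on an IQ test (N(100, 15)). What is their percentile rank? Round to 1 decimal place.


z = (IQ - mean) / SD
z = (89 - 100) / 15 = -0.7333
Percentile = Phi(-0.7333) * 100
Phi(-0.7333) = 0.231688
= 23.2


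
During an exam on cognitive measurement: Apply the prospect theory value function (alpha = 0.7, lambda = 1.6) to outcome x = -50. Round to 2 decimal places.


Since x = -50 < 0, use v(x) = -lambda*(-x)^alpha
(-x) = 50
50^0.7 = 15.4625
v(-50) = -1.6 * 15.4625
= -24.74


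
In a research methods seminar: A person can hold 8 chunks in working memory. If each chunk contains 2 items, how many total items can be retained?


Total items = chunks * items_per_chunk
= 8 * 2
= 16


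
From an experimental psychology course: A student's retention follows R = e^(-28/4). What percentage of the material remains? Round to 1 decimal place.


R = e^(-t/S)
-t/S = -28/4 = -7.0
R = e^(-7.0) = 0.000912
Percentage = 0.000912 * 100
= 0.1


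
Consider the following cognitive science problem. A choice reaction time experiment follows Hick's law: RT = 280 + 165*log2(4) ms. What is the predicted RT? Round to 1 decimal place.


RT = 280 + 165 * log2(4)
log2(4) = 2.0
RT = 280 + 165 * 2.0
= 280 + 330.0
= 610.0 ms


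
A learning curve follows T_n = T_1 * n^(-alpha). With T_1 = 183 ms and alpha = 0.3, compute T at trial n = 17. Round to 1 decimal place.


T_n = 183 * 17^(-0.3)
17^(-0.3) = 0.42743
T_n = 183 * 0.42743
= 78.2 ms


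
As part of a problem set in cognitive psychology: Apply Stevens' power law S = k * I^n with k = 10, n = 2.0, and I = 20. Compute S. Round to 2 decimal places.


S = 10 * 20^2.0
20^2.0 = 400.0
S = 10 * 400.0
= 4000.00


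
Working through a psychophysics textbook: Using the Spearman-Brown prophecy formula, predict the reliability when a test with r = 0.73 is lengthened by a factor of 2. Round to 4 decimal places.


r_new = n*r / (1 + (n-1)*r)
Numerator = 2 * 0.73 = 1.46
Denominator = 1 + 1 * 0.73 = 1.73
r_new = 1.46 / 1.73
= 0.8439


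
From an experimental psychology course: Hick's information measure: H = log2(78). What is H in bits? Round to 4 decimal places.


H = log2(n)
H = log2(78)
= 6.2854


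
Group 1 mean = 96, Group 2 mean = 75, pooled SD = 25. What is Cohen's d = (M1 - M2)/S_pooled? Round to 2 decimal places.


Cohen's d = (M1 - M2) / S_pooled
= (96 - 75) / 25
= 21 / 25
= 0.84


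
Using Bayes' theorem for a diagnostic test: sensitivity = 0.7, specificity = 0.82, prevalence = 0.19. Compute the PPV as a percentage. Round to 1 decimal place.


PPV = (sens * prev) / (sens * prev + (1-spec) * (1-prev))
Numerator = 0.7 * 0.19 = 0.133
P(positive and no disease) = (1 - spec) * (1 - prev) = (1 - 0.82) * (1 - 0.19) = 0.1458
Denominator = 0.133 + 0.1458 = 0.2788
PPV = 0.133 / 0.2788 = 0.477044
As percentage = 47.7


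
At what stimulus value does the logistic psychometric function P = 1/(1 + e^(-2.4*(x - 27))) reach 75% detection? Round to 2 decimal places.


At P = 0.75: 0.75 = 1/(1 + e^(-k*(x-x0)))
Solving: e^(-k*(x-x0)) = 1/3
x = x0 + ln(3)/k
ln(3) = 1.0986
x = 27 + 1.0986/2.4
= 27 + 0.4578
= 27.46


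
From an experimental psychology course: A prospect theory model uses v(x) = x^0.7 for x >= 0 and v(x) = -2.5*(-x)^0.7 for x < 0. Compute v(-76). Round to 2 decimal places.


Since x = -76 < 0, use v(x) = -lambda*(-x)^alpha
(-x) = 76
76^0.7 = 20.7286
v(-76) = -2.5 * 20.7286
= -51.82


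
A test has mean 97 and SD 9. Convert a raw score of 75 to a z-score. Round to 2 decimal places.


z = (X - mu) / sigma
= (75 - 97) / 9
= -22 / 9
= -2.44


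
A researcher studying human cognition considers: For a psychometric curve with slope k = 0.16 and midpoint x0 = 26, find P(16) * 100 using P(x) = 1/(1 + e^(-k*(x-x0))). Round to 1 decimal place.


P(x) = 1/(1 + e^(-0.16*(16 - 26)))
Exponent = -0.16 * -10 = 1.6
e^(1.6) = 4.953032
P = 1/(1 + 4.953032) = 0.167982
Percentage = 16.8


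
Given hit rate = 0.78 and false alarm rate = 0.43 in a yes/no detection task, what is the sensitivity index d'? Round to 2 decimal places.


d' = z(HR) - z(FAR)
z(0.78) = 0.7722
z(0.43) = -0.1764
d' = 0.7722 - -0.1764
= 0.95


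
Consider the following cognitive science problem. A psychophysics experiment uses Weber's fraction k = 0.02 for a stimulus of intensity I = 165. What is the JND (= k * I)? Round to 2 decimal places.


JND = k * I
JND = 0.02 * 165
= 3.30


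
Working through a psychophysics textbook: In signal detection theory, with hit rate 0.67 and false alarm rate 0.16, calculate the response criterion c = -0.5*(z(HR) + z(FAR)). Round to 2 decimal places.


c = -0.5 * (z(HR) + z(FAR))
z(0.67) = 0.4399
z(0.16) = -0.9945
c = -0.5 * (0.4399 + -0.9945)
= -0.5 * -0.5546
= 0.28


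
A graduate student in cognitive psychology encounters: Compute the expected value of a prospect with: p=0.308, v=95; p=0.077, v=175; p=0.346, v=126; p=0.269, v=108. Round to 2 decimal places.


EU = sum(p_i * v_i)
0.308 * 95 = 29.26
0.077 * 175 = 13.475
0.346 * 126 = 43.596
0.269 * 108 = 29.052
EU = 29.26 + 13.475 + 43.596 + 29.052
= 115.38


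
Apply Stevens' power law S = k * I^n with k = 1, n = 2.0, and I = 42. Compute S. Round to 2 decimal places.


S = 1 * 42^2.0
42^2.0 = 1764.0
S = 1 * 1764.0
= 1764.00


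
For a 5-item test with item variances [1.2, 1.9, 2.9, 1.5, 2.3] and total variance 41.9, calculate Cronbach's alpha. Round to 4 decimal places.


alpha = (k/(k-1)) * (1 - sum(s_i^2)/s_total^2)
sum(item variances) = 9.8
k/(k-1) = 5/4 = 1.25
1 - 9.8/41.9 = 1 - 0.23389 = 0.76611
alpha = 1.25 * 0.76611
= 0.9576


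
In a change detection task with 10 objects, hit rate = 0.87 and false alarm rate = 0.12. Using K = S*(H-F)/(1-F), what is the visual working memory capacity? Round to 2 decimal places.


K = S * (H - F) / (1 - F)
H - F = 0.75
1 - F = 0.88
K = 10 * 0.75 / 0.88
= 8.52


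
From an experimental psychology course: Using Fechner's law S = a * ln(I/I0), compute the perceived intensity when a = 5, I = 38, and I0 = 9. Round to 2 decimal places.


S = 5 * ln(38/9)
I/I0 = 4.222222
ln(4.222222) = 1.4404
S = 5 * 1.4404
= 7.20


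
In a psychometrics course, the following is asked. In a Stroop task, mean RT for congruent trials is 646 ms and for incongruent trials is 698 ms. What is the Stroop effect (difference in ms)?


Stroop effect = RT(incongruent) - RT(congruent)
= 698 - 646
= 52 ms


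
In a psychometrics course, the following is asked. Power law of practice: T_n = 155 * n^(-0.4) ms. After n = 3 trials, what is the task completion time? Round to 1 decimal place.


T_n = 155 * 3^(-0.4)
3^(-0.4) = 0.644394
T_n = 155 * 0.644394
= 99.9 ms


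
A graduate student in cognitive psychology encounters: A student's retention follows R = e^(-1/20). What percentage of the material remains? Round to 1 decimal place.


R = e^(-t/S)
-t/S = -1/20 = -0.05
R = e^(-0.05) = 0.951229
Percentage = 0.951229 * 100
= 95.1


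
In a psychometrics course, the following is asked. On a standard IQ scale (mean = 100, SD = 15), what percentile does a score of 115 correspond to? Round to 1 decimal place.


z = (IQ - mean) / SD
z = (115 - 100) / 15 = 1.0
Percentile = Phi(1.0) * 100
Phi(1.0) = 0.841345
= 84.1


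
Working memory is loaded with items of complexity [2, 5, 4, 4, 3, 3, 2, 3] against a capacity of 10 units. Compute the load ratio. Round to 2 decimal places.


Total complexity = 2 + 5 + 4 + 4 + 3 + 3 + 2 + 3 = 26
Load = total / capacity = 26 / 10
= 2.60


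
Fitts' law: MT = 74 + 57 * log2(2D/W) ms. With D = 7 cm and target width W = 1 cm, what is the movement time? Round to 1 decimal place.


MT = 74 + 57 * log2(2*7/1)
2D/W = 14.0
log2(14.0) = 3.8074
MT = 74 + 57 * 3.8074
= 291.0 ms


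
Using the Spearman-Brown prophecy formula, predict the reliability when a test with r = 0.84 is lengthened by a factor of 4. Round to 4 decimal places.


r_new = n*r / (1 + (n-1)*r)
Numerator = 4 * 0.84 = 3.36
Denominator = 1 + 3 * 0.84 = 3.52
r_new = 3.36 / 3.52
= 0.9545


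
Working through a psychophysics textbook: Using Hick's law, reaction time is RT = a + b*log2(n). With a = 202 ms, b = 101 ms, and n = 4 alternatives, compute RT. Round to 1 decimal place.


RT = 202 + 101 * log2(4)
log2(4) = 2.0
RT = 202 + 101 * 2.0
= 202 + 202.0
= 404.0 ms


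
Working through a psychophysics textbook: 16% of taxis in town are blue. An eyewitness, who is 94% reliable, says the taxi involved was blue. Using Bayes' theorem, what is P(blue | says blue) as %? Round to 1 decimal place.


P(blue | says blue) = P(says blue | blue)*P(blue) / [P(says blue | blue)*P(blue) + P(says blue | not blue)*P(not blue)]
Numerator = 0.94 * 0.16 = 0.1504
False identification = 0.06 * 0.84 = 0.0504
P = 0.1504 / (0.1504 + 0.0504)
= 0.1504 / 0.2008
As percentage = 74.9


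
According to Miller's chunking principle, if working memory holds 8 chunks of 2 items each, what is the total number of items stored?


Total items = chunks * items_per_chunk
= 8 * 2
= 16


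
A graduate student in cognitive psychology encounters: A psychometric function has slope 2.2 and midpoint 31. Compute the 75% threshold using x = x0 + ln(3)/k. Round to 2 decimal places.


At P = 0.75: 0.75 = 1/(1 + e^(-k*(x-x0)))
Solving: e^(-k*(x-x0)) = 1/3
x = x0 + ln(3)/k
ln(3) = 1.0986
x = 31 + 1.0986/2.2
= 31 + 0.4994
= 31.50


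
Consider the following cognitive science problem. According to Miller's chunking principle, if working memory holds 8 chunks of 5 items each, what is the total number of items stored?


Total items = chunks * items_per_chunk
= 8 * 5
= 40


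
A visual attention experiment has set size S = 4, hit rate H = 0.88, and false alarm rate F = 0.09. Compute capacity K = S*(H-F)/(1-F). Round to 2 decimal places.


K = S * (H - F) / (1 - F)
H - F = 0.79
1 - F = 0.91
K = 4 * 0.79 / 0.91
= 3.47


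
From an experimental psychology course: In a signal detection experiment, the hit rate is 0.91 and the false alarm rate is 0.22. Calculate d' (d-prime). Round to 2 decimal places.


d' = z(HR) - z(FAR)
z(0.91) = 1.3408
z(0.22) = -0.7722
d' = 1.3408 - -0.7722
= 2.11


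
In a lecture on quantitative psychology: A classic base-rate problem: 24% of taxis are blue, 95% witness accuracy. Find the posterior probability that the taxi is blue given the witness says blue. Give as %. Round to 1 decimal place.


P(blue | says blue) = P(says blue | blue)*P(blue) / [P(says blue | blue)*P(blue) + P(says blue | not blue)*P(not blue)]
Numerator = 0.95 * 0.24 = 0.228
False identification = 0.05 * 0.76 = 0.038
P = 0.228 / (0.228 + 0.038)
= 0.228 / 0.266
As percentage = 85.7


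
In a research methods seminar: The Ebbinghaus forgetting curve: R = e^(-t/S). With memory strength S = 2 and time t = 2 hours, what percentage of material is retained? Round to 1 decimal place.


R = e^(-t/S)
-t/S = -2/2 = -1.0
R = e^(-1.0) = 0.367879
Percentage = 0.367879 * 100
= 36.8


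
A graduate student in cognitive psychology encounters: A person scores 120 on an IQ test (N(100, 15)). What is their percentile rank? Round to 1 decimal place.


z = (IQ - mean) / SD
z = (120 - 100) / 15 = 1.3333
Percentile = Phi(1.3333) * 100
Phi(1.3333) = 0.908783
= 90.9


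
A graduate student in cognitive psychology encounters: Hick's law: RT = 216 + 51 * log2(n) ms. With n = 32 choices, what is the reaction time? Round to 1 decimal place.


RT = 216 + 51 * log2(32)
log2(32) = 5.0
RT = 216 + 51 * 5.0
= 216 + 255.0
= 471.0 ms


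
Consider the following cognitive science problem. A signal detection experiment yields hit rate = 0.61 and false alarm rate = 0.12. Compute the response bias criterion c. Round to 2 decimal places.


c = -0.5 * (z(HR) + z(FAR))
z(0.61) = 0.2793
z(0.12) = -1.175
c = -0.5 * (0.2793 + -1.175)
= -0.5 * -0.8957
= 0.45


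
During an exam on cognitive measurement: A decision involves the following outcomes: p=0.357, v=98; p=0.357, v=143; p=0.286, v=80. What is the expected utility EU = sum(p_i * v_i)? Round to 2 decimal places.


EU = sum(p_i * v_i)
0.357 * 98 = 34.986
0.357 * 143 = 51.051
0.286 * 80 = 22.88
EU = 34.986 + 51.051 + 22.88
= 108.92


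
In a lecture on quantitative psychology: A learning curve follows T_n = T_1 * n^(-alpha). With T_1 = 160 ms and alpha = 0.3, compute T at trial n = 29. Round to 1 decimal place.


T_n = 160 * 29^(-0.3)
29^(-0.3) = 0.36415
T_n = 160 * 0.36415
= 58.3 ms


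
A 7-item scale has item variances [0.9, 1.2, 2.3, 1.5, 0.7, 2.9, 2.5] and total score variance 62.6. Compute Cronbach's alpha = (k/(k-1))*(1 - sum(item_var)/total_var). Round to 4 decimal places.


alpha = (k/(k-1)) * (1 - sum(s_i^2)/s_total^2)
sum(item variances) = 12.0
k/(k-1) = 7/6 = 1.166667
1 - 12.0/62.6 = 1 - 0.191693 = 0.808307
alpha = 1.166667 * 0.808307
= 0.9430


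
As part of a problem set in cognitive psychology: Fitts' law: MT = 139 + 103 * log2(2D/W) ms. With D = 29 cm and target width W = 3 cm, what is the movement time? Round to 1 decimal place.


MT = 139 + 103 * log2(2*29/3)
2D/W = 19.333333
log2(19.333333) = 4.273
MT = 139 + 103 * 4.273
= 579.1 ms


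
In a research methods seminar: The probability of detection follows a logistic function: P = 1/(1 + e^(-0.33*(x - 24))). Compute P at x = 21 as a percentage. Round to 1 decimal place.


P(x) = 1/(1 + e^(-0.33*(21 - 24)))
Exponent = -0.33 * -3 = 0.99
e^(0.99) = 2.691234
P = 1/(1 + 2.691234) = 0.270912
Percentage = 27.1


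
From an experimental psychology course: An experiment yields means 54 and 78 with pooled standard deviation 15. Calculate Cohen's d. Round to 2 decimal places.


Cohen's d = (M1 - M2) / S_pooled
= (54 - 78) / 15
= -24 / 15
= -1.60


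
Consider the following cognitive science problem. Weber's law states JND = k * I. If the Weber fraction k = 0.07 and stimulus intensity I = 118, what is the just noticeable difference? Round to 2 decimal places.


JND = k * I
JND = 0.07 * 118
= 8.26


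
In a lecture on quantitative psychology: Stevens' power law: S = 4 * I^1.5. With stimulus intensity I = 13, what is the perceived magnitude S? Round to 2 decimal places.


S = 4 * 13^1.5
13^1.5 = 46.8722
S = 4 * 46.8722
= 187.49


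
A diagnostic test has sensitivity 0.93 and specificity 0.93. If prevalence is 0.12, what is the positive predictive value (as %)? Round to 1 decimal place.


PPV = (sens * prev) / (sens * prev + (1-spec) * (1-prev))
Numerator = 0.93 * 0.12 = 0.1116
P(positive and no disease) = (1 - spec) * (1 - prev) = (1 - 0.93) * (1 - 0.12) = 0.0616
Denominator = 0.1116 + 0.0616 = 0.1732
PPV = 0.1116 / 0.1732 = 0.644342
As percentage = 64.4


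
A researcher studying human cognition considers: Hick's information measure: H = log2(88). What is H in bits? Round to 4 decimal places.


H = log2(n)
H = log2(88)
= 6.4594


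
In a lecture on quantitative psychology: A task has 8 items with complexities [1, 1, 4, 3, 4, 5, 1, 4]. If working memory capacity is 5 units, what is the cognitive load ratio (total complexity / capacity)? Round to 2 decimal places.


Total complexity = 1 + 1 + 4 + 3 + 4 + 5 + 1 + 4 = 23
Load = total / capacity = 23 / 5
= 4.60


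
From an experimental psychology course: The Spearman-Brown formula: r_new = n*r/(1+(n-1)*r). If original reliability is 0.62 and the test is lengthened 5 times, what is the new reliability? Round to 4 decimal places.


r_new = n*r / (1 + (n-1)*r)
Numerator = 5 * 0.62 = 3.1
Denominator = 1 + 4 * 0.62 = 3.48
r_new = 3.1 / 3.48
= 0.8908


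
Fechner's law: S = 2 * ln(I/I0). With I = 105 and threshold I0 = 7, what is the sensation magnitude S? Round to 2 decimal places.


S = 2 * ln(105/7)
I/I0 = 15.0
ln(15.0) = 2.7081
S = 2 * 2.7081
= 5.42


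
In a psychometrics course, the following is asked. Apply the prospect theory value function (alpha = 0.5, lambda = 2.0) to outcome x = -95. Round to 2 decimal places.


Since x = -95 < 0, use v(x) = -lambda*(-x)^alpha
(-x) = 95
95^0.5 = 9.7468
v(-95) = -2.0 * 9.7468
= -19.49


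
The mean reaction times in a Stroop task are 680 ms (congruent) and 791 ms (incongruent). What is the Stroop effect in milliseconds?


Stroop effect = RT(incongruent) - RT(congruent)
= 791 - 680
= 111 ms


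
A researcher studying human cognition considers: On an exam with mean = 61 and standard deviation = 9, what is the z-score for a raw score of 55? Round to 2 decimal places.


z = (X - mu) / sigma
= (55 - 61) / 9
= -6 / 9
= -0.67


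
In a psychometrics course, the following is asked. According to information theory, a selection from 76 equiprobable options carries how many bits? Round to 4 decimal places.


H = log2(n)
H = log2(76)
= 6.2479


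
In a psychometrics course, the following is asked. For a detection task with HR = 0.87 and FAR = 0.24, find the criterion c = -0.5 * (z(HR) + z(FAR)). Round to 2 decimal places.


c = -0.5 * (z(HR) + z(FAR))
z(0.87) = 1.1264
z(0.24) = -0.7063
c = -0.5 * (1.1264 + -0.7063)
= -0.5 * 0.4201
= -0.21


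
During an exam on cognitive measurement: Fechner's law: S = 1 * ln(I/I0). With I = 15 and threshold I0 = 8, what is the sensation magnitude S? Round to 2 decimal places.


S = 1 * ln(15/8)
I/I0 = 1.875
ln(1.875) = 0.6286
S = 1 * 0.6286
= 0.63


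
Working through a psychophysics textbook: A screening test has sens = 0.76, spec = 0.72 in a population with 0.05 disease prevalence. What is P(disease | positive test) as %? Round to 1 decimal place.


PPV = (sens * prev) / (sens * prev + (1-spec) * (1-prev))
Numerator = 0.76 * 0.05 = 0.038
P(positive and no disease) = (1 - spec) * (1 - prev) = (1 - 0.72) * (1 - 0.05) = 0.266
Denominator = 0.038 + 0.266 = 0.304
PPV = 0.038 / 0.304 = 0.125
As percentage = 12.5


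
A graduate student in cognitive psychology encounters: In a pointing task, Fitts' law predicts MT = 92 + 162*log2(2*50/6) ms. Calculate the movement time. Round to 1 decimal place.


MT = 92 + 162 * log2(2*50/6)
2D/W = 16.666667
log2(16.666667) = 4.0589
MT = 92 + 162 * 4.0589
= 749.5 ms


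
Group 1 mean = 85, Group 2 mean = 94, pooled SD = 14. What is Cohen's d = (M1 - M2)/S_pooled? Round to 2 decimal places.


Cohen's d = (M1 - M2) / S_pooled
= (85 - 94) / 14
= -9 / 14
= -0.64


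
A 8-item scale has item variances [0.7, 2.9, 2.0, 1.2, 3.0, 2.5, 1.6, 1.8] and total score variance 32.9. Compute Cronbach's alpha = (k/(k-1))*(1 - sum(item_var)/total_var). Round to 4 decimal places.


alpha = (k/(k-1)) * (1 - sum(s_i^2)/s_total^2)
sum(item variances) = 15.7
k/(k-1) = 8/7 = 1.142857
1 - 15.7/32.9 = 1 - 0.477204 = 0.522796
alpha = 1.142857 * 0.522796
= 0.5975


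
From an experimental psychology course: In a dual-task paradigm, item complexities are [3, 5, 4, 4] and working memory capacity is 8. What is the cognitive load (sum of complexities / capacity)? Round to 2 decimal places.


Total complexity = 3 + 5 + 4 + 4 = 16
Load = total / capacity = 16 / 8
= 2.00


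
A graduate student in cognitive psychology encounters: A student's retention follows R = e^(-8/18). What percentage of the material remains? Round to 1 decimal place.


R = e^(-t/S)
-t/S = -8/18 = -0.444444
R = e^(-0.444444) = 0.641181
Percentage = 0.641181 * 100
= 64.1


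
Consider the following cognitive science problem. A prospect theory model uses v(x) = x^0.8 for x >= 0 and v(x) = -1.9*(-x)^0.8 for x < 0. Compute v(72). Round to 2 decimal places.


Since x = 72 >= 0, use v(x) = x^0.8
72^0.8 = 30.6102
v(72) = 30.61


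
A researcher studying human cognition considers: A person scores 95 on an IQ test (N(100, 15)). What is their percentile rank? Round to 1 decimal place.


z = (IQ - mean) / SD
z = (95 - 100) / 15 = -0.3333
Percentile = Phi(-0.3333) * 100
Phi(-0.3333) = 0.369454
= 36.9


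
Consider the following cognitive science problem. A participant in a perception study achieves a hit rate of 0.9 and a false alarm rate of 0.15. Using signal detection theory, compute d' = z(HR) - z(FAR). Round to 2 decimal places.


d' = z(HR) - z(FAR)
z(0.9) = 1.2816
z(0.15) = -1.0364
d' = 1.2816 - -1.0364
= 2.32


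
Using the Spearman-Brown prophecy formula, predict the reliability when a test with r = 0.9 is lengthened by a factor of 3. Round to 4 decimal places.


r_new = n*r / (1 + (n-1)*r)
Numerator = 3 * 0.9 = 2.7
Denominator = 1 + 2 * 0.9 = 2.8
r_new = 2.7 / 2.8
= 0.9643


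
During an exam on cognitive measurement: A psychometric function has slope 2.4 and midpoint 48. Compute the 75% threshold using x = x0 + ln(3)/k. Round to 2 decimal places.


At P = 0.75: 0.75 = 1/(1 + e^(-k*(x-x0)))
Solving: e^(-k*(x-x0)) = 1/3
x = x0 + ln(3)/k
ln(3) = 1.0986
x = 48 + 1.0986/2.4
= 48 + 0.4578
= 48.46


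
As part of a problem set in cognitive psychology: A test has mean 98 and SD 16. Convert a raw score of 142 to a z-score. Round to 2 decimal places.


z = (X - mu) / sigma
= (142 - 98) / 16
= 44 / 16
= 2.75


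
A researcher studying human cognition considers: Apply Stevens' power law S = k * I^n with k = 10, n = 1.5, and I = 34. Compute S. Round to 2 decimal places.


S = 10 * 34^1.5
34^1.5 = 198.2524
S = 10 * 198.2524
= 1982.52


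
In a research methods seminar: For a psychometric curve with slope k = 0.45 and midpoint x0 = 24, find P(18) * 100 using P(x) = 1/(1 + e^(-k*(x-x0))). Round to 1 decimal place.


P(x) = 1/(1 + e^(-0.45*(18 - 24)))
Exponent = -0.45 * -6 = 2.7
e^(2.7) = 14.879732
P = 1/(1 + 14.879732) = 0.062973
Percentage = 6.3


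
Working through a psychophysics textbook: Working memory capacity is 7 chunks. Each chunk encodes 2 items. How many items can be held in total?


Total items = chunks * items_per_chunk
= 7 * 2
= 14


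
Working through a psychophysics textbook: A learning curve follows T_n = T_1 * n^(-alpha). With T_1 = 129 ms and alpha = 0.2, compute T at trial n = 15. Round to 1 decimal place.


T_n = 129 * 15^(-0.2)
15^(-0.2) = 0.581811
T_n = 129 * 0.581811
= 75.1 ms


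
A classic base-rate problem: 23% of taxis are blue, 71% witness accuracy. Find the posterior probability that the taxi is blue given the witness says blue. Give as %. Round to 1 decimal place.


P(blue | says blue) = P(says blue | blue)*P(blue) / [P(says blue | blue)*P(blue) + P(says blue | not blue)*P(not blue)]
Numerator = 0.71 * 0.23 = 0.1633
False identification = 0.29 * 0.77 = 0.2233
P = 0.1633 / (0.1633 + 0.2233)
= 0.1633 / 0.3866
As percentage = 42.2


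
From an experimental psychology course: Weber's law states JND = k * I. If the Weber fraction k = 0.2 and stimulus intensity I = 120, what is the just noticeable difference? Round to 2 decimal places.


JND = k * I
JND = 0.2 * 120
= 24.00


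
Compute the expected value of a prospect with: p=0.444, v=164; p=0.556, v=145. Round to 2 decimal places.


EU = sum(p_i * v_i)
0.444 * 164 = 72.816
0.556 * 145 = 80.62
EU = 72.816 + 80.62
= 153.44


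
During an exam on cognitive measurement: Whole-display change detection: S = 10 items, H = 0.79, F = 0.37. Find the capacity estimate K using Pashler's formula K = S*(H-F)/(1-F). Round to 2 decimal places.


K = S * (H - F) / (1 - F)
H - F = 0.42
1 - F = 0.63
K = 10 * 0.42 / 0.63
= 6.67


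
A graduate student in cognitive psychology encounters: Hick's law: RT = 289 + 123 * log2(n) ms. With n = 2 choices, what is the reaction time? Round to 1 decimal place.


RT = 289 + 123 * log2(2)
log2(2) = 1.0
RT = 289 + 123 * 1.0
= 289 + 123.0
= 412.0 ms


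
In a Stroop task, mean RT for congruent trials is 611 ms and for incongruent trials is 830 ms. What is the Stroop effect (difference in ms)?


Stroop effect = RT(incongruent) - RT(congruent)
= 830 - 611
= 219 ms
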